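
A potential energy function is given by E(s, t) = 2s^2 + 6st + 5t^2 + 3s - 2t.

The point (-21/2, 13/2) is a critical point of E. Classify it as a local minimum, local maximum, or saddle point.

local minimum

The Hessian of E is constant: H = [[4, 6], [6, 10]].
det(H) = 4·10 − 6² = 4.
det(H) > 0 and tr(H) = 14 > 0, so H is positive definite and the point is a local minimum.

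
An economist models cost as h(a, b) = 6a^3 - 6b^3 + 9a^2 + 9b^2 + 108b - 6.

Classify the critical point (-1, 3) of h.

local maximum

The mixed partial ∂²h/∂a∂b is 0, so the Hessian at any point is diag(h_aa, h_bb) = diag(18(2a + 1), 18(-2b + 1)).
At (-1, 3): H = diag(-18, -90).
Both eigenvalues are negative, so H is negative definite: a local maximum.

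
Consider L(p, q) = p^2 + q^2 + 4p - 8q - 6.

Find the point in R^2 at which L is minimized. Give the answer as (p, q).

L(p,q) separates as A(p) + B(q) − 6, so its minimum is min A + min B − 6.
A'(p) = 2p + 4 vanishes at p ∈ {-2}; B'(q) = 2q - 8 vanishes at q ∈ {4}.
Local minima of A (where A''>0): A(-2)=-4. Local minima of B: B(4)=-16.
So the global minimum of L is A(-2) + B(4) − 6 = -4 − 16 − 6 = -26, attained at (-2, 4).

(-2, 4)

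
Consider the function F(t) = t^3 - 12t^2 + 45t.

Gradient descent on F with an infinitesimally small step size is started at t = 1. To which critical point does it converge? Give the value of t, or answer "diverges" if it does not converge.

diverges

F'(t) = 3(t - 5)(t - 3), so F'(1) = 24.
Gradient descent moves in the -F' direction, i.e. t is decreasing.
There is no critical point below t=1, and F' keeps the same sign, so the iterate runs off to −∞.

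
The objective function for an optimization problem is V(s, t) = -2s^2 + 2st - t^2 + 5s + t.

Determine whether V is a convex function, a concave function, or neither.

concave

V is quadratic, so its Hessian is the constant matrix H = [[-4, 2], [2, -2]].
det(H) = 4, tr(H) = -6.
det(H) > 0 and tr(H) < 0, so H is negative definite everywhere: concave.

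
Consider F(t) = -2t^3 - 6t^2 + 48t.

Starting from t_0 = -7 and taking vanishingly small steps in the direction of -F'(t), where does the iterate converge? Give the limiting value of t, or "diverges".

-4

F'(t) = -6(t - 2)(t + 4), so F'(-7) = -162.
Gradient descent moves in the -F' direction, i.e. t is increasing.
The nearest critical point in that direction is t = -4, where F'' = 36 > 0 (a local minimum). The iterate converges there.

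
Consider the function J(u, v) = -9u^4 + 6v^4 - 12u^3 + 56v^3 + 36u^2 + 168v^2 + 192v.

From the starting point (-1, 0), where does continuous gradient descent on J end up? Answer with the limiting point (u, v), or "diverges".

(0, -1)

J is separable, so gradient descent decouples: u follows -∂J/∂u, v follows -∂J/∂v.
∂J/∂u = -36u(u - 1)(u + 2); at u=-1 this is -72, so u increases.
∂J/∂v = 24(v + 1)(v + 2)(v + 4); at v=0 this is 192, so v decreases.
u converges to its nearest critical value 0 (a local min of the u-part); v converges to -1. The iterate converges to (0, -1).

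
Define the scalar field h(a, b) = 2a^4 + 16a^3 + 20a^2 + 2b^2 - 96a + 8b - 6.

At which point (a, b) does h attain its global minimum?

(1, -2)

h(a,b) separates as P(a) + Q(b) − 6, so its minimum is min P + min Q − 6.
P'(a) = 8(a - 1)(a + 3)(a + 4) vanishes at a ∈ {-4, -3, 1}; Q'(b) = 4b + 8 vanishes at b ∈ {-2}.
Local minima of P (where P''>0): P(-4)=192, P(1)=-58. Local minima of Q: Q(-2)=-8.
So the global minimum of h is P(1) + Q(-2) − 6 = -58 − 8 − 6 = -72, attained at (1, -2).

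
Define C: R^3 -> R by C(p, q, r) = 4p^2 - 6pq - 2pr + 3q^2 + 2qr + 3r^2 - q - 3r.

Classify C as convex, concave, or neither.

C is quadratic, so its Hessian is the constant matrix H = [[8, -6, -2], [-6, 6, 2], [-2, 2, 6]].
Leading principal minors: 8, 12, 64.
All positive ⇒ H ≻ 0 ⇒ convex.

convex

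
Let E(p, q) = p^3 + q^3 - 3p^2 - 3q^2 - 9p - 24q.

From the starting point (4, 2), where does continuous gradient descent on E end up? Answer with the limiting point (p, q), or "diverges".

E is separable, so gradient descent decouples: p follows -∂E/∂p, q follows -∂E/∂q.
∂E/∂p = 3(p - 3)(p + 1); at p=4 this is 15, so p decreases.
∂E/∂q = 3(q - 4)(q + 2); at q=2 this is -24, so q increases.
p converges to its nearest critical value 3 (a local min of the p-part); q converges to 4. The iterate converges to (3, 4).

(3, 4)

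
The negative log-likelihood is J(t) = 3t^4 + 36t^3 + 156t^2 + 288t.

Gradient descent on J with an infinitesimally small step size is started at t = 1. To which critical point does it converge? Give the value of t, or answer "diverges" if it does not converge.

-2

J'(t) = 12(t + 2)(t + 3)(t + 4), so J'(1) = 720.
Gradient descent moves in the -J' direction, i.e. t is decreasing.
The nearest critical point in that direction is t = -2, where J'' = 24 > 0 (a local minimum). The iterate converges there.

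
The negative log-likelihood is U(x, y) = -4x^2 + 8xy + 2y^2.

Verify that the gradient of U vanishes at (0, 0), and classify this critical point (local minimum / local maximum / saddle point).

saddle point

∇U = (-8x + 8y, 8x + 4y); substituting (0, 0) gives ∇U = (0, 0), so (0, 0) is indeed a critical point.
The Hessian of U is constant: H = [[-8, 8], [8, 4]].
det(H) = (-8)·4 − 8² = -96.
Since det(H) < 0, H is indefinite and the critical point is a saddle point.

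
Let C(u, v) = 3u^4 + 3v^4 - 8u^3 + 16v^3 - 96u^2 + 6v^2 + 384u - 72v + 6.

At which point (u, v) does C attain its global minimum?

C(u,v) separates as P(u) + Q(v) + 6, so its minimum is min P + min Q + 6.
P'(u) = 12(u - 4)(u - 2)(u + 4) vanishes at u ∈ {-4, 2, 4}; Q'(v) = 12(v - 1)(v + 2)(v + 3) vanishes at v ∈ {-3, -2, 1}.
Local minima of P (where P''>0): P(-4)=-1792, P(4)=256. Local minima of Q: Q(-3)=81, Q(1)=-47.
So the global minimum of C is P(-4) + Q(1) + 6 = -1792 − 47 + 6 = -1833, attained at (-4, 1).

(-4, 1)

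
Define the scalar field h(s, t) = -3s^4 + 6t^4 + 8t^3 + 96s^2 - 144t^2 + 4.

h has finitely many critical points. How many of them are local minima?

h separates as a function of s plus a function of t, so ∇h=0 decouples.
∂h/∂s = -12s(s - 4)(s + 4) = 0 at s ∈ {-4, 0, 4}; ∂h/∂t = 24t(t - 3)(t + 4) = 0 at t ∈ {-4, 0, 3}.
The Hessian is diagonal: diag(h_ss, h_tt). Second derivatives: h_ss(-4)=-384, h_ss(0)=192, h_ss(4)=-384; h_tt(-4)=672, h_tt(0)=-288, h_tt(3)=504.
Local minima occur where both diagonal entries positive: (0, -4), (0, 3). Count: 2.

2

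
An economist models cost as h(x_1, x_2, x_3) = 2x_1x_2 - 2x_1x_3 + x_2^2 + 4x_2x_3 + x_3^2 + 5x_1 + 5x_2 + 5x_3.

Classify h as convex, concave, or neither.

h is quadratic, so its Hessian is the constant matrix H = [[0, 2, -2], [2, 2, 4], [-2, 4, 2]].
Leading principal minors: 0, -4, -48.
Neither pattern holds ⇒ H is indefinite ⇒ neither convex nor concave.

neither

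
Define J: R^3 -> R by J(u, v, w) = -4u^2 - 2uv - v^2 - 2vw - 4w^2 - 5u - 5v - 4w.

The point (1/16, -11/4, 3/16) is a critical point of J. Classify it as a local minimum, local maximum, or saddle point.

The Hessian is constant: H = [[-8, -2, 0], [-2, -2, -2], [0, -2, -8]].
Leading principal minors: Δ₁ = -8, Δ₂ = 12, Δ₃ = -64.
The minors alternate sign starting negative (−, +, −), so H is negative definite: a local maximum.

local maximum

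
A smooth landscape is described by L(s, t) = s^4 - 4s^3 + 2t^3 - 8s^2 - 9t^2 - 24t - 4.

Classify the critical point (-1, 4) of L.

The mixed partial ∂²L/∂s∂t is 0, so the Hessian at any point is diag(L_ss, L_tt) = diag(4(3s^2 - 6s - 4), 6(2t - 3)).
At (-1, 4): H = diag(20, 30).
Both eigenvalues are positive, so H is positive definite: a local minimum.

local minimum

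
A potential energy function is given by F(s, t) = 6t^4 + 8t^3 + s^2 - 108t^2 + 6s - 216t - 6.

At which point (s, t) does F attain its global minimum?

F(s,t) separates as P(s) + Q(t) − 6, so its minimum is min P + min Q − 6.
P'(s) = 2s + 6 vanishes at s ∈ {-3}; Q'(t) = 24(t - 3)(t + 1)(t + 3) vanishes at t ∈ {-3, -1, 3}.
Local minima of P (where P''>0): P(-3)=-9. Local minima of Q: Q(-3)=-54, Q(3)=-918.
So the global minimum of F is P(-3) + Q(3) − 6 = -9 − 918 − 6 = -933, attained at (-3, 3).

(-3, 3)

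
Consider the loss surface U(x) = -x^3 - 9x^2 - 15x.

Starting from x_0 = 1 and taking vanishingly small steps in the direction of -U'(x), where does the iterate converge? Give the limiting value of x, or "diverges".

U'(x) = -3(x + 1)(x + 5), so U'(1) = -36.
Gradient descent moves in the -U' direction, i.e. x is increasing.
There is no critical point above x=1, and U' keeps the same sign, so the iterate runs off to +∞.

diverges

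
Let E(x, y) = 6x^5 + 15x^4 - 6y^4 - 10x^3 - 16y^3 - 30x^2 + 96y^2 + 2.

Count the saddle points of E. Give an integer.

6

E separates as a function of x plus a function of y, so ∇E=0 decouples.
∂E/∂x = 30x(x - 1)(x + 1)(x + 2) = 0 at x ∈ {-2, -1, 0, 1}; ∂E/∂y = -24y(y - 2)(y + 4) = 0 at y ∈ {-4, 0, 2}.
The Hessian is diagonal: diag(E_xx, E_yy). Second derivatives: E_xx(-2)=-180, E_xx(-1)=60, E_xx(0)=-60, E_xx(1)=180; E_yy(-4)=-576, E_yy(0)=192, E_yy(2)=-288.
Saddle points occur where the two diagonal entries have opposite signs: (-2, 0), (-1, -4), (-1, 2), (0, 0), (1, -4), (1, 2). Count: 6.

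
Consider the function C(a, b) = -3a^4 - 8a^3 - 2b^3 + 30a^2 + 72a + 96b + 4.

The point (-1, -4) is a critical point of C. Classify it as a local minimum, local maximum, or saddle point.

The mixed partial ∂²C/∂a∂b is 0, so the Hessian at any point is diag(C_aa, C_bb) = diag(12(-3a^2 - 4a + 5), -12b).
At (-1, -4): H = diag(72, 48).
Both eigenvalues are positive, so H is positive definite: a local minimum.

local minimum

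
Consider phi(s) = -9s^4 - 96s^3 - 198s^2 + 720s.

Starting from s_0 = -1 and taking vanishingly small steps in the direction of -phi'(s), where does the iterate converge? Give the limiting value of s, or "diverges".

phi'(s) = -36(s - 1)(s + 4)(s + 5), so phi'(-1) = 864.
Gradient descent moves in the -phi' direction, i.e. s is decreasing.
The nearest critical point in that direction is s = -4, where phi'' = 180 > 0 (a local minimum). The iterate converges there.

-4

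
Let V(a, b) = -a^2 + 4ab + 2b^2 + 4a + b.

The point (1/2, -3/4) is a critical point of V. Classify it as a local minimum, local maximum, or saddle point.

saddle point

The Hessian of V is constant: H = [[-2, 4], [4, 4]].
det(H) = (-2)·4 − 4² = -24.
Since det(H) < 0, H is indefinite and the critical point is a saddle point.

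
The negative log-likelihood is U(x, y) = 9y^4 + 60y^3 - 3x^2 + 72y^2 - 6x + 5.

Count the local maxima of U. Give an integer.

1

U separates as a function of x plus a function of y, so ∇U=0 decouples.
∂U/∂x = -6(x + 1) = 0 at x ∈ {-1}; ∂U/∂y = 36y(y + 1)(y + 4) = 0 at y ∈ {-4, -1, 0}.
The Hessian is diagonal: diag(U_xx, U_yy). Second derivatives: U_xx(-1)=-6; U_yy(-4)=432, U_yy(-1)=-108, U_yy(0)=144.
Local maxima occur where both diagonal entries negative: (-1, -1). Count: 1.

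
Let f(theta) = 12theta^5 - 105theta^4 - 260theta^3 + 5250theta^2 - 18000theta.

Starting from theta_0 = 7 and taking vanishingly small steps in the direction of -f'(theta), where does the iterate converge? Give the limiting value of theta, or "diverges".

f'(theta) = 60(theta - 5)(theta - 4)(theta - 3)(theta + 5), so f'(7) = 17280.
Gradient descent moves in the -f' direction, i.e. theta is decreasing.
The nearest critical point in that direction is theta = 5, where f'' = 1200 > 0 (a local minimum). The iterate converges there.

5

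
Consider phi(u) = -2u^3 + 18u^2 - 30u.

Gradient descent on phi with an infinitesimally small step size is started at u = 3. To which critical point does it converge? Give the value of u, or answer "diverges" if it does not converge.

phi'(u) = -6(u - 5)(u - 1), so phi'(3) = 24.
Gradient descent moves in the -phi' direction, i.e. u is decreasing.
The nearest critical point in that direction is u = 1, where phi'' = 24 > 0 (a local minimum). The iterate converges there.

1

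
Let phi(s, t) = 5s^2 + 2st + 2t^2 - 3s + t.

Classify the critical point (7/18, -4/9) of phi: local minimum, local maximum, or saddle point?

The Hessian of phi is constant: H = [[10, 2], [2, 4]].
det(H) = 10·4 − 2² = 36.
det(H) > 0 and tr(H) = 14 > 0, so H is positive definite and the point is a local minimum.

local minimum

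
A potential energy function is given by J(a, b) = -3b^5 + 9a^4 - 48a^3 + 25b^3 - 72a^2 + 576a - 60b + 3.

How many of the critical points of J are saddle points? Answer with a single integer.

J separates as a function of a plus a function of b, so ∇J=0 decouples.
∂J/∂a = 36(a - 4)(a - 2)(a + 2) = 0 at a ∈ {-2, 2, 4}; ∂J/∂b = -15(b - 2)(b - 1)(b + 1)(b + 2) = 0 at b ∈ {-2, -1, 1, 2}.
The Hessian is diagonal: diag(J_aa, J_bb). Second derivatives: J_aa(-2)=864, J_aa(2)=-288, J_aa(4)=432; J_bb(-2)=180, J_bb(-1)=-90, J_bb(1)=90, J_bb(2)=-180.
Saddle points occur where the two diagonal entries have opposite signs: (-2, -1), (-2, 2), (2, -2), (2, 1), (4, -1), (4, 2). Count: 6.

6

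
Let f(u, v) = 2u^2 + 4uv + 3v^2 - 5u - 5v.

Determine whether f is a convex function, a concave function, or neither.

f is quadratic, so its Hessian is the constant matrix H = [[4, 4], [4, 6]].
det(H) = 8, tr(H) = 10.
det(H) > 0 and tr(H) > 0, so H is positive definite everywhere: convex.

convex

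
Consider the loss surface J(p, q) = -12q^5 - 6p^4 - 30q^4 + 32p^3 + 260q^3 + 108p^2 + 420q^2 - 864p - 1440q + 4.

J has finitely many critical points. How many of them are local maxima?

4

J separates as a function of p plus a function of q, so ∇J=0 decouples.
∂J/∂p = -24(p - 4)(p - 3)(p + 3) = 0 at p ∈ {-3, 3, 4}; ∂J/∂q = -60(q - 3)(q - 1)(q + 2)(q + 4) = 0 at q ∈ {-4, -2, 1, 3}.
The Hessian is diagonal: diag(J_pp, J_qq). Second derivatives: J_pp(-3)=-1008, J_pp(3)=144, J_pp(4)=-168; J_qq(-4)=4200, J_qq(-2)=-1800, J_qq(1)=1800, J_qq(3)=-4200.
Local maxima occur where both diagonal entries negative: (-3, -2), (-3, 3), (4, -2), (4, 3). Count: 4.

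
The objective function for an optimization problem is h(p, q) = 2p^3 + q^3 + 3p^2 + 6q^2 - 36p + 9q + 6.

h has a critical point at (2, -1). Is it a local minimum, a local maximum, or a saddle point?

local minimum

The mixed partial ∂²h/∂p∂q is 0, so the Hessian at any point is diag(h_pp, h_qq) = diag(6(2p + 1), 6(q + 2)).
At (2, -1): H = diag(30, 6).
Both eigenvalues are positive, so H is positive definite: a local minimum.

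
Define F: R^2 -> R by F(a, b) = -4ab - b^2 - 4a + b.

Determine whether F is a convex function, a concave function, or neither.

neither

F is quadratic, so its Hessian is the constant matrix H = [[0, -4], [-4, -2]].
det(H) = -16, tr(H) = -2.
det(H) < 0, so H is indefinite: neither convex nor concave.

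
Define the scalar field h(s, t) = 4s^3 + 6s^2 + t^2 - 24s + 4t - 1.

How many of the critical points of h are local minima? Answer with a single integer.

1

h separates as a function of s plus a function of t, so ∇h=0 decouples.
∂h/∂s = 12(s - 1)(s + 2) = 0 at s ∈ {-2, 1}; ∂h/∂t = 2(t + 2) = 0 at t ∈ {-2}.
The Hessian is diagonal: diag(h_ss, h_tt). Second derivatives: h_ss(-2)=-36, h_ss(1)=36; h_tt(-2)=2.
Local minima occur where both diagonal entries positive: (1, -2). Count: 1.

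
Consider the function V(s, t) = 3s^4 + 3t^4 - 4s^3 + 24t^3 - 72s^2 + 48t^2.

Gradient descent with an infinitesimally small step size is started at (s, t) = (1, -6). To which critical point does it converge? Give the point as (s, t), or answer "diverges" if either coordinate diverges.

V is separable, so gradient descent decouples: s follows -∂V/∂s, t follows -∂V/∂t.
∂V/∂s = 12s(s - 4)(s + 3); at s=1 this is -144, so s increases.
∂V/∂t = 12t(t + 2)(t + 4); at t=-6 this is -576, so t increases.
s converges to its nearest critical value 4 (a local min of the s-part); t converges to -4. The iterate converges to (4, -4).

(4, -4)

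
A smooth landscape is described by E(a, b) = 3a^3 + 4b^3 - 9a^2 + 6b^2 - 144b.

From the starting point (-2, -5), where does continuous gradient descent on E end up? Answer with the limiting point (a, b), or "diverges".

E is separable, so gradient descent decouples: a follows -∂E/∂a, b follows -∂E/∂b.
∂E/∂a = 9a(a - 2); at a=-2 this is 72, so a decreases.
∂E/∂b = 12(b - 3)(b + 4); at b=-5 this is 96, so b decreases.
The a-coordinate has no critical point in that direction and runs off to infinity.

diverges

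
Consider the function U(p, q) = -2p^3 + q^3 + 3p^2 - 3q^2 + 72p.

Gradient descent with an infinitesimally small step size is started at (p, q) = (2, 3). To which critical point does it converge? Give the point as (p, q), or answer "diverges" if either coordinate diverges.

(-3, 2)

U is separable, so gradient descent decouples: p follows -∂U/∂p, q follows -∂U/∂q.
∂U/∂p = -6(p - 4)(p + 3); at p=2 this is 60, so p decreases.
∂U/∂q = 3q(q - 2); at q=3 this is 9, so q decreases.
p converges to its nearest critical value -3 (a local min of the p-part); q converges to 2. The iterate converges to (-3, 2).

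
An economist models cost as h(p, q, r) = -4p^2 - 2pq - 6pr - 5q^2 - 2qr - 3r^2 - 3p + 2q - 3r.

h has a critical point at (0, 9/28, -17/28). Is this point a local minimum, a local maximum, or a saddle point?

local maximum

The Hessian is constant: H = [[-8, -2, -6], [-2, -10, -2], [-6, -2, -6]].
Leading principal minors: Δ₁ = -8, Δ₂ = 76, Δ₃ = -112.
The minors alternate sign starting negative (−, +, −), so H is negative definite: a local maximum.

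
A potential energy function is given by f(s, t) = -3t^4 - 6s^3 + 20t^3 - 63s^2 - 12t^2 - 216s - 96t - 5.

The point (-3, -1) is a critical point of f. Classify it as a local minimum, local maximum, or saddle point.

local maximum

The mixed partial ∂²f/∂s∂t is 0, so the Hessian at any point is diag(f_ss, f_tt) = diag(-18(2s + 7), 12(-3t^2 + 10t - 2)).
At (-3, -1): H = diag(-18, -180).
Both eigenvalues are negative, so H is negative definite: a local maximum.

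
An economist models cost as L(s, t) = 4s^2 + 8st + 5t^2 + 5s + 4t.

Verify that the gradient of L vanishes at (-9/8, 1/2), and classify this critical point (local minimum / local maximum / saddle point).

local minimum

∇L = (8s + 8t + 5, 8s + 10t + 4); substituting (-9/8, 1/2) gives ∇L = (0, 0), so (-9/8, 1/2) is indeed a critical point.
The Hessian of L is constant: H = [[8, 8], [8, 10]].
det(H) = 8·10 − 8² = 16.
det(H) > 0 and tr(H) = 18 > 0, so H is positive definite and the point is a local minimum.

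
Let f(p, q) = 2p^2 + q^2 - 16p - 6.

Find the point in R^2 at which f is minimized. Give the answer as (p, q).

(4, 0)

f(p,q) separates as A(p) + B(q) − 6, so its minimum is min A + min B − 6.
A'(p) = 4p - 16 vanishes at p ∈ {4}; B'(q) = 2q vanishes at q ∈ {0}.
Local minima of A (where A''>0): A(4)=-32. Local minima of B: B(0)=0.
So the global minimum of f is A(4) + B(0) − 6 = -32 + 0 − 6 = -38, attained at (4, 0).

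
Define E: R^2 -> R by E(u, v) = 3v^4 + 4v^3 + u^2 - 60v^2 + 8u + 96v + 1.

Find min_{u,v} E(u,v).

E(u,v) separates as P(u) + Q(v) + 1, so its minimum is min P + min Q + 1.
P'(u) = 2u + 8 vanishes at u ∈ {-4}; Q'(v) = 12(v - 2)(v - 1)(v + 4) vanishes at v ∈ {-4, 1, 2}.
Local minima of P (where P''>0): P(-4)=-16. Local minima of Q: Q(-4)=-832, Q(2)=32.
So the global minimum of E is P(-4) + Q(-4) + 1 = -16 − 832 + 1 = -847, attained at (-4, -4).

-847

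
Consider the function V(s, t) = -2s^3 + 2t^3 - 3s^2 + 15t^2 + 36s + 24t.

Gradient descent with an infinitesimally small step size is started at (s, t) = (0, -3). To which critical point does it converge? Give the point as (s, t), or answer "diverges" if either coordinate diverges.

(-3, -1)

V is separable, so gradient descent decouples: s follows -∂V/∂s, t follows -∂V/∂t.
∂V/∂s = -6(s - 2)(s + 3); at s=0 this is 36, so s decreases.
∂V/∂t = 6(t + 1)(t + 4); at t=-3 this is -12, so t increases.
s converges to its nearest critical value -3 (a local min of the s-part); t converges to -1. The iterate converges to (-3, -1).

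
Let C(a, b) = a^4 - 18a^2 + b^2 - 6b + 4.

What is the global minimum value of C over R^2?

-86

C(a,b) separates as P(a) + Q(b) + 4, so its minimum is min P + min Q + 4.
P'(a) = 4a(a - 3)(a + 3) vanishes at a ∈ {-3, 0, 3}; Q'(b) = 2b - 6 vanishes at b ∈ {3}.
Local minima of P (where P''>0): P(-3)=-81, P(3)=-81. Local minima of Q: Q(3)=-9.
So the global minimum of C is P(-3) + Q(3) + 4 = -81 − 9 + 4 = -86, attained at (-3, 3).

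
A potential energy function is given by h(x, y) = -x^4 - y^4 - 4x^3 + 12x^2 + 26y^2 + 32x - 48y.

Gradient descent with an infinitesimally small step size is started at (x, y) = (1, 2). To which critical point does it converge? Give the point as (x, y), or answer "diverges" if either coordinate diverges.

h is separable, so gradient descent decouples: x follows -∂h/∂x, y follows -∂h/∂y.
∂h/∂x = -4(x - 2)(x + 1)(x + 4); at x=1 this is 40, so x decreases.
∂h/∂y = -4(y - 3)(y - 1)(y + 4); at y=2 this is 24, so y decreases.
x converges to its nearest critical value -1 (a local min of the x-part); y converges to 1. The iterate converges to (-1, 1).

(-1, 1)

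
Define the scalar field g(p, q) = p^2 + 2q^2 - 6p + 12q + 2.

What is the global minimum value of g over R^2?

g(p,q) separates as A(p) + B(q) + 2, so its minimum is min A + min B + 2.
A'(p) = 2p - 6 vanishes at p ∈ {3}; B'(q) = 4q + 12 vanishes at q ∈ {-3}.
Local minima of A (where A''>0): A(3)=-9. Local minima of B: B(-3)=-18.
So the global minimum of g is A(3) + B(-3) + 2 = -9 − 18 + 2 = -25, attained at (3, -3).

-25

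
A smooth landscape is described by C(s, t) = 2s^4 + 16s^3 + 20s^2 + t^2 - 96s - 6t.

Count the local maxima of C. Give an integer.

0

C separates as a function of s plus a function of t, so ∇C=0 decouples.
∂C/∂s = 8(s - 1)(s + 3)(s + 4) = 0 at s ∈ {-4, -3, 1}; ∂C/∂t = 2(t - 3) = 0 at t ∈ {3}.
The Hessian is diagonal: diag(C_ss, C_tt). Second derivatives: C_ss(-4)=40, C_ss(-3)=-32, C_ss(1)=160; C_tt(3)=2.
Local maxima occur where both diagonal entries negative: none. Count: 0.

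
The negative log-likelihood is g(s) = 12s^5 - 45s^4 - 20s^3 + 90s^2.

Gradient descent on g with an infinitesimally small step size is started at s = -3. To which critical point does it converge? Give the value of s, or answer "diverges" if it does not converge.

g'(s) = 60s(s - 3)(s - 1)(s + 1), so g'(-3) = 8640.
Gradient descent moves in the -g' direction, i.e. s is decreasing.
There is no critical point below s=-3, and g' keeps the same sign, so the iterate runs off to −∞.

diverges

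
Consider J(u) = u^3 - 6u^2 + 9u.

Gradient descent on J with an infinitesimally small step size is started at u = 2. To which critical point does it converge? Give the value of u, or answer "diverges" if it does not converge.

3

J'(u) = 3(u - 3)(u - 1), so J'(2) = -3.
Gradient descent moves in the -J' direction, i.e. u is increasing.
The nearest critical point in that direction is u = 3, where J'' = 6 > 0 (a local minimum). The iterate converges there.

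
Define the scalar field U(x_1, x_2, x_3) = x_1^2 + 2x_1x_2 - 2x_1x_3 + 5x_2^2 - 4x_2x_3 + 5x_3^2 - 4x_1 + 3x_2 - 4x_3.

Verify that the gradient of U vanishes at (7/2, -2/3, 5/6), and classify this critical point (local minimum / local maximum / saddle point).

∇U = (2x_1 + 2x_2 - 2x_3 - 4, 2x_1 + 10x_2 - 4x_3 + 3, -2x_1 - 4x_2 + 10x_3 - 4); substituting (7/2, -2/3, 5/6) gives ∇U = (0, 0, 0), so (7/2, -2/3, 5/6) is indeed a critical point.
The Hessian is constant: H = [[2, 2, -2], [2, 10, -4], [-2, -4, 10]].
Leading principal minors: Δ₁ = 2, Δ₂ = 16, Δ₃ = 120.
All leading minors are positive, so H is positive definite: a local minimum.

local minimum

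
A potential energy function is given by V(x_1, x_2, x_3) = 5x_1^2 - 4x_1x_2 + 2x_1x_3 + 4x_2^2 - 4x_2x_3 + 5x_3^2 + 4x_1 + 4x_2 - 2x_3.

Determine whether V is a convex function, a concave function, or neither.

V is quadratic, so its Hessian is the constant matrix H = [[10, -4, 2], [-4, 8, -4], [2, -4, 10]].
Leading principal minors: 10, 64, 512.
All positive ⇒ H ≻ 0 ⇒ convex.

convex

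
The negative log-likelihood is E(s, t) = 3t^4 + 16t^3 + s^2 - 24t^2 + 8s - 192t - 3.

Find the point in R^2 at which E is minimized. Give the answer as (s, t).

(-4, 2)

E(s,t) separates as P(s) + Q(t) − 3, so its minimum is min P + min Q − 3.
P'(s) = 2s + 8 vanishes at s ∈ {-4}; Q'(t) = 12(t - 2)(t + 2)(t + 4) vanishes at t ∈ {-4, -2, 2}.
Local minima of P (where P''>0): P(-4)=-16. Local minima of Q: Q(-4)=128, Q(2)=-304.
So the global minimum of E is P(-4) + Q(2) − 3 = -16 − 304 − 3 = -323, attained at (-4, 2).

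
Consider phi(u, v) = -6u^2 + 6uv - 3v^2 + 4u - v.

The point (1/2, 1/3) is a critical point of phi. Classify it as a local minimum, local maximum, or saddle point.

local maximum

The Hessian of phi is constant: H = [[-12, 6], [6, -6]].
det(H) = (-12)·(-6) − 6² = 36.
det(H) > 0 and tr(H) = -18 < 0, so H is negative definite and the point is a local maximum.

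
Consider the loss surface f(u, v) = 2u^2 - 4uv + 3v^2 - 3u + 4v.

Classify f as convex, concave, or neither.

convex

f is quadratic, so its Hessian is the constant matrix H = [[4, -4], [-4, 6]].
det(H) = 8, tr(H) = 10.
det(H) > 0 and tr(H) > 0, so H is positive definite everywhere: convex.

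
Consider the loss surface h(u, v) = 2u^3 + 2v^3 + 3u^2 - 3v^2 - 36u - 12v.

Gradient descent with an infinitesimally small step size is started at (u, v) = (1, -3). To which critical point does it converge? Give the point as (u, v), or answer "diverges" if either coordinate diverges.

h is separable, so gradient descent decouples: u follows -∂h/∂u, v follows -∂h/∂v.
∂h/∂u = 6(u - 2)(u + 3); at u=1 this is -24, so u increases.
∂h/∂v = 6(v - 2)(v + 1); at v=-3 this is 60, so v decreases.
The v-coordinate has no critical point in that direction and runs off to infinity.

diverges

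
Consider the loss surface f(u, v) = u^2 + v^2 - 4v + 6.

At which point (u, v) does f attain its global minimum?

f(u,v) separates as P(u) + Q(v) + 6, so its minimum is min P + min Q + 6.
P'(u) = 2u vanishes at u ∈ {0}; Q'(v) = 2v - 4 vanishes at v ∈ {2}.
Local minima of P (where P''>0): P(0)=0. Local minima of Q: Q(2)=-4.
So the global minimum of f is P(0) + Q(2) + 6 = 0 − 4 + 6 = 2, attained at (0, 2).

(0, 2)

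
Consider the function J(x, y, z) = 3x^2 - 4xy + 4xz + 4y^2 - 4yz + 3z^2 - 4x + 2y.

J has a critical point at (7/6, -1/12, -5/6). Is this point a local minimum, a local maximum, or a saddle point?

The Hessian is constant: H = [[6, -4, 4], [-4, 8, -4], [4, -4, 6]].
Leading principal minors: Δ₁ = 6, Δ₂ = 32, Δ₃ = 96.
All leading minors are positive, so H is positive definite: a local minimum.

local minimum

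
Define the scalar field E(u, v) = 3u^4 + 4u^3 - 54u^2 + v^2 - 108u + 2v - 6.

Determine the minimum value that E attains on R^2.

E(u,v) separates as P(u) + Q(v) − 6, so its minimum is min P + min Q − 6.
P'(u) = 12(u - 3)(u + 1)(u + 3) vanishes at u ∈ {-3, -1, 3}; Q'(v) = 2v + 2 vanishes at v ∈ {-1}.
Local minima of P (where P''>0): P(-3)=-27, P(3)=-459. Local minima of Q: Q(-1)=-1.
So the global minimum of E is P(3) + Q(-1) − 6 = -459 − 1 − 6 = -466, attained at (3, -1).

-466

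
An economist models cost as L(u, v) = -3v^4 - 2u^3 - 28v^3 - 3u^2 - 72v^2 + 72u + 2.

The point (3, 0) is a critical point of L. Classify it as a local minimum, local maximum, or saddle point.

local maximum

The mixed partial ∂²L/∂u∂v is 0, so the Hessian at any point is diag(L_uu, L_vv) = diag(-6(2u + 1), -12(3v^2 + 14v + 12)).
At (3, 0): H = diag(-42, -144).
Both eigenvalues are negative, so H is negative definite: a local maximum.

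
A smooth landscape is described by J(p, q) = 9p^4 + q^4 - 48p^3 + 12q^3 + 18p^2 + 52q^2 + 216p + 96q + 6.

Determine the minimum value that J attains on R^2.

J(p,q) separates as A(p) + B(q) + 6, so its minimum is min A + min B + 6.
A'(p) = 36(p - 3)(p - 2)(p + 1) vanishes at p ∈ {-1, 2, 3}; B'(q) = 4(q + 2)(q + 3)(q + 4) vanishes at q ∈ {-4, -3, -2}.
Local minima of A (where A''>0): A(-1)=-141, A(3)=243. Local minima of B: B(-4)=-64, B(-2)=-64.
So the global minimum of J is A(-1) + B(-4) + 6 = -141 − 64 + 6 = -199, attained at (-1, -4).

-199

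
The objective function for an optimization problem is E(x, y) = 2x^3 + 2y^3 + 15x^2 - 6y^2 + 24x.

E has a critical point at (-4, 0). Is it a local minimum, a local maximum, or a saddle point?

The mixed partial ∂²E/∂x∂y is 0, so the Hessian at any point is diag(E_xx, E_yy) = diag(6(2x + 5), 12(y - 1)).
At (-4, 0): H = diag(-18, -12).
Both eigenvalues are negative, so H is negative definite: a local maximum.

local maximum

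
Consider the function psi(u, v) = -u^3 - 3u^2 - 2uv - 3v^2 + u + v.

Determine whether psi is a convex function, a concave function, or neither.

neither

The term -u^3 is cubic, so the Hessian is not constant.
∂²psi/∂u² = -6u - 6, which takes both signs as u varies (negative for sufficiently large u). A diagonal entry of the Hessian changing sign means the Hessian is neither positive- nor negative-semidefinite on all of R^2.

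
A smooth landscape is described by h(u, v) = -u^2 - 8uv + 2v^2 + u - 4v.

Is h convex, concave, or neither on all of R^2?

neither

h is quadratic, so its Hessian is the constant matrix H = [[-2, -8], [-8, 4]].
det(H) = -72, tr(H) = 2.
det(H) < 0, so H is indefinite: neither convex nor concave.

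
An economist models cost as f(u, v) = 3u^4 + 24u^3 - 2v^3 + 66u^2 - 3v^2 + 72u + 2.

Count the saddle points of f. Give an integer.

f separates as a function of u plus a function of v, so ∇f=0 decouples.
∂f/∂u = 12(u + 1)(u + 2)(u + 3) = 0 at u ∈ {-3, -2, -1}; ∂f/∂v = -6v(v + 1) = 0 at v ∈ {-1, 0}.
The Hessian is diagonal: diag(f_uu, f_vv). Second derivatives: f_uu(-3)=24, f_uu(-2)=-12, f_uu(-1)=24; f_vv(-1)=6, f_vv(0)=-6.
Saddle points occur where the two diagonal entries have opposite signs: (-3, 0), (-2, -1), (-1, 0). Count: 3.

3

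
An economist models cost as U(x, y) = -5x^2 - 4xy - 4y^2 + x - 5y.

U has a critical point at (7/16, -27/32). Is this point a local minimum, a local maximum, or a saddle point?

local maximum

The Hessian of U is constant: H = [[-10, -4], [-4, -8]].
det(H) = (-10)·(-8) − (-4)² = 64.
det(H) > 0 and tr(H) = -18 < 0, so H is negative definite and the point is a local maximum.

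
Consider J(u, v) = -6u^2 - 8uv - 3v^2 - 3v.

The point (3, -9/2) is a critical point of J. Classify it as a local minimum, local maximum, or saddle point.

The Hessian of J is constant: H = [[-12, -8], [-8, -6]].
det(H) = (-12)·(-6) − (-8)² = 8.
det(H) > 0 and tr(H) = -18 < 0, so H is negative definite and the point is a local maximum.

local maximum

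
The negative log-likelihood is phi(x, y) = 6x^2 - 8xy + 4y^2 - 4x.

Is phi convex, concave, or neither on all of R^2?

phi is quadratic, so its Hessian is the constant matrix H = [[12, -8], [-8, 8]].
det(H) = 32, tr(H) = 20.
det(H) > 0 and tr(H) > 0, so H is positive definite everywhere: convex.

convex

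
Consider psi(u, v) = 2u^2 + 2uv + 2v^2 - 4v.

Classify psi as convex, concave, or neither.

convex

psi is quadratic, so its Hessian is the constant matrix H = [[4, 2], [2, 4]].
det(H) = 12, tr(H) = 8.
det(H) > 0 and tr(H) > 0, so H is positive definite everywhere: convex.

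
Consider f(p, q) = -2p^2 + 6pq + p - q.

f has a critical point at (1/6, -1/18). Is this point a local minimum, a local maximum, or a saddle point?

The Hessian of f is constant: H = [[-4, 6], [6, 0]].
det(H) = (-4)·0 − 6² = -36.
Since det(H) < 0, H is indefinite and the critical point is a saddle point.

saddle point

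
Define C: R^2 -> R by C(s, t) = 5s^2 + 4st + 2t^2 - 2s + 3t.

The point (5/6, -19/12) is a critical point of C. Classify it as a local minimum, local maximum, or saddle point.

The Hessian of C is constant: H = [[10, 4], [4, 4]].
det(H) = 10·4 − 4² = 24.
det(H) > 0 and tr(H) = 14 > 0, so H is positive definite and the point is a local minimum.

local minimum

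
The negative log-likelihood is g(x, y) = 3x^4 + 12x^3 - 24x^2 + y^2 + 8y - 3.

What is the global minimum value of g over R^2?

g(x,y) separates as P(x) + Q(y) − 3, so its minimum is min P + min Q − 3.
P'(x) = 12x(x - 1)(x + 4) vanishes at x ∈ {-4, 0, 1}; Q'(y) = 2y + 8 vanishes at y ∈ {-4}.
Local minima of P (where P''>0): P(-4)=-384, P(1)=-9. Local minima of Q: Q(-4)=-16.
So the global minimum of g is P(-4) + Q(-4) − 3 = -384 − 16 − 3 = -403, attained at (-4, -4).

-403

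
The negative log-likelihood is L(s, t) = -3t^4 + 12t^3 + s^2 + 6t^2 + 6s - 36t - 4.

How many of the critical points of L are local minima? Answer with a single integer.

1

L separates as a function of s plus a function of t, so ∇L=0 decouples.
∂L/∂s = 2(s + 3) = 0 at s ∈ {-3}; ∂L/∂t = -12(t - 3)(t - 1)(t + 1) = 0 at t ∈ {-1, 1, 3}.
The Hessian is diagonal: diag(L_ss, L_tt). Second derivatives: L_ss(-3)=2; L_tt(-1)=-96, L_tt(1)=48, L_tt(3)=-96.
Local minima occur where both diagonal entries positive: (-3, 1). Count: 1.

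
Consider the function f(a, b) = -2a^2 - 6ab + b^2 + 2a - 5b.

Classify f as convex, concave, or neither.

f is quadratic, so its Hessian is the constant matrix H = [[-4, -6], [-6, 2]].
det(H) = -44, tr(H) = -2.
det(H) < 0, so H is indefinite: neither convex nor concave.

neither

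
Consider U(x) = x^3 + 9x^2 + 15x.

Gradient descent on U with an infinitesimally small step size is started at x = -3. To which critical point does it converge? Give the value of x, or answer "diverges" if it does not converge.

U'(x) = 3(x + 1)(x + 5), so U'(-3) = -12.
Gradient descent moves in the -U' direction, i.e. x is increasing.
The nearest critical point in that direction is x = -1, where U'' = 12 > 0 (a local minimum). The iterate converges there.

-1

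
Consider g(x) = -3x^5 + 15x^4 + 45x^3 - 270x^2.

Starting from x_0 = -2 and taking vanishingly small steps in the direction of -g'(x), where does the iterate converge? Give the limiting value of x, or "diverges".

-3

g'(x) = -15x(x - 4)(x - 3)(x + 3), so g'(-2) = 900.
Gradient descent moves in the -g' direction, i.e. x is decreasing.
The nearest critical point in that direction is x = -3, where g'' = 1890 > 0 (a local minimum). The iterate converges there.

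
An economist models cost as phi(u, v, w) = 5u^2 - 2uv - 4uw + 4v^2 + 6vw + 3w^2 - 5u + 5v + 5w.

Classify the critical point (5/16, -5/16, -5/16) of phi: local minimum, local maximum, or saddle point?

The Hessian is constant: H = [[10, -2, -4], [-2, 8, 6], [-4, 6, 6]].
Leading principal minors: Δ₁ = 10, Δ₂ = 76, Δ₃ = 64.
All leading minors are positive, so H is positive definite: a local minimum.

local minimum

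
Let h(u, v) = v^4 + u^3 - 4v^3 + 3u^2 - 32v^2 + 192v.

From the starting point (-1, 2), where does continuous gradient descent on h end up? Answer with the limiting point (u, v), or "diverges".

h is separable, so gradient descent decouples: u follows -∂h/∂u, v follows -∂h/∂v.
∂h/∂u = 3u(u + 2); at u=-1 this is -3, so u increases.
∂h/∂v = 4(v - 4)(v - 3)(v + 4); at v=2 this is 48, so v decreases.
u converges to its nearest critical value 0 (a local min of the u-part); v converges to -4. The iterate converges to (0, -4).

(0, -4)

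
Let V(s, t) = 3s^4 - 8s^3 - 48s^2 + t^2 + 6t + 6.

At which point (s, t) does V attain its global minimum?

V(s,t) separates as P(s) + Q(t) + 6, so its minimum is min P + min Q + 6.
P'(s) = 12s(s - 4)(s + 2) vanishes at s ∈ {-2, 0, 4}; Q'(t) = 2(t + 3) vanishes at t ∈ {-3}.
Local minima of P (where P''>0): P(-2)=-80, P(4)=-512. Local minima of Q: Q(-3)=-9.
So the global minimum of V is P(4) + Q(-3) + 6 = -512 − 9 + 6 = -515, attained at (4, -3).

(4, -3)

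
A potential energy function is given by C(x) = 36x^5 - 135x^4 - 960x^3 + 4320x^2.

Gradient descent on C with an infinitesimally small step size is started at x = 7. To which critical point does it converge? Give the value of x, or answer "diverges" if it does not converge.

4

C'(x) = 180x(x - 4)(x - 3)(x + 4), so C'(7) = 166320.
Gradient descent moves in the -C' direction, i.e. x is decreasing.
The nearest critical point in that direction is x = 4, where C'' = 5760 > 0 (a local minimum). The iterate converges there.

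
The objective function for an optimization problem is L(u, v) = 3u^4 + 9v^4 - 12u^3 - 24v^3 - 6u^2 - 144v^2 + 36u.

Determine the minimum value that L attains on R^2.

-1563

L(u,v) separates as P(u) + Q(v), so its minimum is min P + min Q.
P'(u) = 12(u - 3)(u - 1)(u + 1) vanishes at u ∈ {-1, 1, 3}; Q'(v) = 36v(v - 4)(v + 2) vanishes at v ∈ {-2, 0, 4}.
Local minima of P (where P''>0): P(-1)=-27, P(3)=-27. Local minima of Q: Q(-2)=-240, Q(4)=-1536.
So the global minimum of L is P(-1) + Q(4) = -27 − 1536 = -1563, attained at (-1, 4).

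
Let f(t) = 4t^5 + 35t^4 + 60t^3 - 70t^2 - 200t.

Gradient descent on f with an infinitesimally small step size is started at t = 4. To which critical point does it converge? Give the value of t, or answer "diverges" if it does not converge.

f'(t) = 20(t - 1)(t + 1)(t + 2)(t + 5), so f'(4) = 16200.
Gradient descent moves in the -f' direction, i.e. t is decreasing.
The nearest critical point in that direction is t = 1, where f'' = 720 > 0 (a local minimum). The iterate converges there.

1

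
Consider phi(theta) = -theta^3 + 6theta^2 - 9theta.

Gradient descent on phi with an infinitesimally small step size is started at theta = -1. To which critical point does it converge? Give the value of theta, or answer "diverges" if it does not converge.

1

phi'(theta) = -3(theta - 3)(theta - 1), so phi'(-1) = -24.
Gradient descent moves in the -phi' direction, i.e. theta is increasing.
The nearest critical point in that direction is theta = 1, where phi'' = 6 > 0 (a local minimum). The iterate converges there.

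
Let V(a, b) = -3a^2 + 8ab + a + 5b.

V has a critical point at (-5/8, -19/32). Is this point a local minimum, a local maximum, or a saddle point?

The Hessian of V is constant: H = [[-6, 8], [8, 0]].
det(H) = (-6)·0 − 8² = -64.
Since det(H) < 0, H is indefinite and the critical point is a saddle point.

saddle point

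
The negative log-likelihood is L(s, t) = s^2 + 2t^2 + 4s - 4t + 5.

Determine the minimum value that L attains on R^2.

-1

L(s,t) separates as P(s) + Q(t) + 5, so its minimum is min P + min Q + 5.
P'(s) = 2s + 4 vanishes at s ∈ {-2}; Q'(t) = 4(t - 1) vanishes at t ∈ {1}.
Local minima of P (where P''>0): P(-2)=-4. Local minima of Q: Q(1)=-2.
So the global minimum of L is P(-2) + Q(1) + 5 = -4 − 2 + 5 = -1, attained at (-2, 1).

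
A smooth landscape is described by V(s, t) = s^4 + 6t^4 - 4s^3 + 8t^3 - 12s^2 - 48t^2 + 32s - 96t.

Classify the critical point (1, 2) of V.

saddle point

The mixed partial ∂²V/∂s∂t is 0, so the Hessian at any point is diag(V_ss, V_tt) = diag(12(s^2 - 2s - 2), 24(3t^2 + 2t - 4)).
At (1, 2): H = diag(-36, 288).
The eigenvalues have opposite signs, so H is indefinite: a saddle point.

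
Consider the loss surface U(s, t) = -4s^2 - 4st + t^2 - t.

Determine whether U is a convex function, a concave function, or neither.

U is quadratic, so its Hessian is the constant matrix H = [[-8, -4], [-4, 2]].
det(H) = -32, tr(H) = -6.
det(H) < 0, so H is indefinite: neither convex nor concave.

neither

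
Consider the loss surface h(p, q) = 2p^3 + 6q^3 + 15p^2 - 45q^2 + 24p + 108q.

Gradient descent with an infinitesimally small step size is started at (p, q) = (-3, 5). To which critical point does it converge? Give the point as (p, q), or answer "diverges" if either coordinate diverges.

(-1, 3)

h is separable, so gradient descent decouples: p follows -∂h/∂p, q follows -∂h/∂q.
∂h/∂p = 6(p + 1)(p + 4); at p=-3 this is -12, so p increases.
∂h/∂q = 18(q - 3)(q - 2); at q=5 this is 108, so q decreases.
p converges to its nearest critical value -1 (a local min of the p-part); q converges to 3. The iterate converges to (-1, 3).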